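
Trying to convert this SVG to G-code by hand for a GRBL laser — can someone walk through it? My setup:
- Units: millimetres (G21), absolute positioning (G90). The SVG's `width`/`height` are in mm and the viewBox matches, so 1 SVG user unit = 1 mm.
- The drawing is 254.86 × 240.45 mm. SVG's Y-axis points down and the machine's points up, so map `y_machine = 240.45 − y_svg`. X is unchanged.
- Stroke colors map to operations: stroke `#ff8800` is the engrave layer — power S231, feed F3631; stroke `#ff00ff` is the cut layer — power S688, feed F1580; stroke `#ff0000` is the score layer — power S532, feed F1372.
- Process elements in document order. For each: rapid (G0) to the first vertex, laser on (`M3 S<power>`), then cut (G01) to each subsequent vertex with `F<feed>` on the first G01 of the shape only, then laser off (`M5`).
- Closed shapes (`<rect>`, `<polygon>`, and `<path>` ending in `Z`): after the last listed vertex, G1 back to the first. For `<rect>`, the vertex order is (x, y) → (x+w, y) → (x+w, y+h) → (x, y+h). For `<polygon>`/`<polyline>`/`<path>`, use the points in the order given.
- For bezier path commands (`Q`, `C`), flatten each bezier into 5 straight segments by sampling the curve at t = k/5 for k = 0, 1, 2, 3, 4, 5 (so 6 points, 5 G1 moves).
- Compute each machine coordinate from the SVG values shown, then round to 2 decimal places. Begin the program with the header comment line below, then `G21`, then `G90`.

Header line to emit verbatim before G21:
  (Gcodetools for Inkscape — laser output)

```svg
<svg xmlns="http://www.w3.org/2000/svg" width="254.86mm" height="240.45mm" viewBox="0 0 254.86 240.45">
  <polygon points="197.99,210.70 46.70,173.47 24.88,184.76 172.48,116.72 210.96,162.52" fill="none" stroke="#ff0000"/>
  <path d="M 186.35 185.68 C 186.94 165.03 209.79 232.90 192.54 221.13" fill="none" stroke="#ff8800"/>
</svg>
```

Since the viewBox matches the mm dimensions, user units are millimetres directly. The only transform is the Y-flip y_m = 240.45 − y_svg.

Shape 1 is a closed polygon drawn with `<polygon>`. Its stroke #ff0000 means score at S532, F1372. After flipping Y the toolpath is (197.99,29.75) → (46.70,66.98) → (24.88,55.69) → (172.48,123.73) → (210.96,77.93) → (197.99,29.75), returning to the start.

Shape 2 is a cubic bezier drawn with `<path>`. Its stroke #ff8800 means engrave at S231, F3631. After flipping Y the toolpath is (186.35,54.77) → (188.88,57.88) → (193.75,47.82) → (197.98,32.66) → (198.58,20.47) → (192.54,19.32).

(Gcodetools for Inkscape — laser output)
G21
G90
G0 X197.99 Y29.75
M3 S532
G01 X46.70 Y66.98 F1372
G01 X24.88 Y55.69
G01 X172.48 Y123.73
G01 X210.96 Y77.93
G01 X197.99 Y29.75
M5
G0 X186.35 Y54.77
M3 S231
G01 X188.88 Y57.88 F3631
G01 X193.75 Y47.82
G01 X197.98 Y32.66
G01 X198.58 Y20.47
G01 X192.54 Y19.32
M5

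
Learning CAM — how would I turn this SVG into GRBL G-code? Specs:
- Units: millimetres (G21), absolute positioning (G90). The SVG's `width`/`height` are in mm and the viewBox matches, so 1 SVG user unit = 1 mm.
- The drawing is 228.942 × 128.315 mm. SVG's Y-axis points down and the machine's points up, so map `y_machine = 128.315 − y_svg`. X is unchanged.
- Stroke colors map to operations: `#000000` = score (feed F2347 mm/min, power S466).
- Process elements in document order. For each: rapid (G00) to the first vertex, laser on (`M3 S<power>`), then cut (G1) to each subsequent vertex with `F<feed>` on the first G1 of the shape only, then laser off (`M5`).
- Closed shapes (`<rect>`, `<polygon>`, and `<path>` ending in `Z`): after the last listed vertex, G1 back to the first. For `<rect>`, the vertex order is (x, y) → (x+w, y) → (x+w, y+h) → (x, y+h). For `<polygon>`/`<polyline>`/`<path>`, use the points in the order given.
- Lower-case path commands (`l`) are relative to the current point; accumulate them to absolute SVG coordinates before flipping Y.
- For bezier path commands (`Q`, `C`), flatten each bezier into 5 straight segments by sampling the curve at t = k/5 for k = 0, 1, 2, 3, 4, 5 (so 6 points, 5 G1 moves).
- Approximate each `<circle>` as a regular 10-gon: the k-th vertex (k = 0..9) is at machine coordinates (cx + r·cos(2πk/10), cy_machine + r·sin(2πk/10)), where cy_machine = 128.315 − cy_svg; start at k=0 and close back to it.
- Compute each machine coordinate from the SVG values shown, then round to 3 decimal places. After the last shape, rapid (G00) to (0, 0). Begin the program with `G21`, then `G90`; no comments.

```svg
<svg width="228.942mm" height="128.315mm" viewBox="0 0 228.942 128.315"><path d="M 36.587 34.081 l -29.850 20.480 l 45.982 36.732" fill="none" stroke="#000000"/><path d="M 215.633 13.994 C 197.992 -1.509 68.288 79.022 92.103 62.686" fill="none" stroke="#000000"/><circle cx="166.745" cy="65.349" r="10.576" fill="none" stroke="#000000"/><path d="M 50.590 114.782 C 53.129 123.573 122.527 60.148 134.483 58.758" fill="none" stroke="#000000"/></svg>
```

G21
G90
G00 X36.587 Y94.234
M3 S466
G1 X6.737 Y73.754 F2347
G1 X52.719 Y37.022
M5
G00 X215.633 Y114.321
M3 S466
G1 X193.725 Y113.642 F2347
G1 X157.671 Y99.174
G1 X120.217 Y80.176
G1 X94.112 Y65.908
G1 X92.103 Y65.629
M5
G00 X177.321 Y62.966
M3 S466
G1 X175.301 Y69.182 F2347
G1 X170.013 Y73.024
G1 X163.477 Y73.024
G1 X158.189 Y69.182
G1 X156.169 Y62.966
G1 X158.189 Y56.750
G1 X163.477 Y52.908
G1 X170.013 Y52.908
G1 X175.301 Y56.750
G1 X177.321 Y62.966
M5
G00 X50.590 Y13.533
M3 S466
G1 X59.142 Y15.850 F2347
G1 X77.774 Y29.055
G1 X100.519 Y46.704
G1 X121.411 Y62.353
G1 X134.483 Y69.557
M5
G00 X0.000 Y0.000

Since the viewBox matches the mm dimensions, user units are millimetres directly. The only transform is the Y-flip y_m = 128.315 − y_svg.

Shape 1 is a open polyline drawn with `<path>`. Its stroke #000000 means score at S466, F2347. After flipping Y the toolpath is (36.587,94.234) → (6.737,73.754) → (52.719,37.022).

Shape 2 is a cubic bezier drawn with `<path>`. Its stroke #000000 means score at S466, F2347. After flipping Y the toolpath is (215.633,114.321) → (193.725,113.642) → (157.671,99.174) → (120.217,80.176) → (94.112,65.908) → (92.103,65.629).

Shape 3 is a circle drawn with `<circle>`. Its stroke #000000 means score at S466, F2347. After flipping Y the toolpath is (177.321,62.966) → (175.301,69.182) → (170.013,73.024) → (163.477,73.024) → (158.189,69.182) → (156.169,62.966) → (158.189,56.750) → (163.477,52.908) → (170.013,52.908) → (175.301,56.750) → (177.321,62.966), returning to the start.

Shape 4 is a cubic bezier drawn with `<path>`. Its stroke #000000 means score at S466, F2347. After flipping Y the toolpath is (50.590,13.533) → (59.142,15.850) → (77.774,29.055) → (100.519,46.704) → (121.411,62.353) → (134.483,69.557).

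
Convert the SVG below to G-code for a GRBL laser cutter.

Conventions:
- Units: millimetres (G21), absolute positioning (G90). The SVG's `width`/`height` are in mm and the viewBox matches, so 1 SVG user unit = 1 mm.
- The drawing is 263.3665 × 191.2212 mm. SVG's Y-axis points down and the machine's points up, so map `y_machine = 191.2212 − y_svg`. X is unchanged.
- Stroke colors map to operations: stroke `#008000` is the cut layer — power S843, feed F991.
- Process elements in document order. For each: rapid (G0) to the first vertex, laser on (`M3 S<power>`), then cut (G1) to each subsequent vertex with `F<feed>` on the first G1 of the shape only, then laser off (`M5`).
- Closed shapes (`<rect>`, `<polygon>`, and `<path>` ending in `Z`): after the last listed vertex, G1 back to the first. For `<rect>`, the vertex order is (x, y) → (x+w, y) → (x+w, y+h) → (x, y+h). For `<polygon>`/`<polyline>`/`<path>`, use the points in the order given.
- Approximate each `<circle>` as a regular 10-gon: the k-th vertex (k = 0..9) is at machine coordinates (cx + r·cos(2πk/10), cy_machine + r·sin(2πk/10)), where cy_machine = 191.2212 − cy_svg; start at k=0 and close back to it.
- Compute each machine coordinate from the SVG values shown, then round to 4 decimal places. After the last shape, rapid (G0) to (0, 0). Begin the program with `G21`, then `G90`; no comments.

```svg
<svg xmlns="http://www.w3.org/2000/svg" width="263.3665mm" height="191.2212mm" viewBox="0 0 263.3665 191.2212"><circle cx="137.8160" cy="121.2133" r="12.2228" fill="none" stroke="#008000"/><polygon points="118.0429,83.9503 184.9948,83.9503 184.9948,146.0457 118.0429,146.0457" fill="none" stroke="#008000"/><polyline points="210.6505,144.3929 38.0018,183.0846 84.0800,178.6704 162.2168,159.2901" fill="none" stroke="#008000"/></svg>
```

G21
G90
G0 X150.0388 Y70.0079
M3 S843
G1 X147.7045 Y77.1923 F991
G1 X141.5931 Y81.6325
G1 X134.0389 Y81.6325
G1 X127.9275 Y77.1923
G1 X125.5932 Y70.0079
G1 X127.9275 Y62.8235
G1 X134.0389 Y58.3833
G1 X141.5931 Y58.3833
G1 X147.7045 Y62.8235
G1 X150.0388 Y70.0079
M5
G0 X118.0429 Y107.2709
M3 S843
G1 X184.9948 Y107.2709 F991
G1 X184.9948 Y45.1755
G1 X118.0429 Y45.1755
G1 X118.0429 Y107.2709
M5
G0 X210.6505 Y46.8283
M3 S843
G1 X38.0018 Y8.1366 F991
G1 X84.0800 Y12.5508
G1 X162.2168 Y31.9311
M5
G0 X0.0000 Y0.0000

viewBox `0 0 263.3665 191.2212` with mm width/height → 1 unit = 1 mm. Flip: y_m = 191.2212 − y_svg.

**Shape 1** — `<circle>` circle, stroke `#008000` → cut (S843, F991). Machine vertices: (150.0388,70.0079) → (147.7045,77.1923) → (141.5931,81.6325) → (134.0389,81.6325) → (127.9275,77.1923) → (125.5932,70.0079) → (127.9275,62.8235) → (134.0389,58.3833) → (141.5931,58.3833) → (147.7045,62.8235) → (150.0388,70.0079). Closed: final G1 returns to the first vertex.

**Shape 2** — `<polygon>` rectangle, stroke `#008000` → cut (S843, F991). Machine vertices: (118.0429,107.2709) → (184.9948,107.2709) → (184.9948,45.1755) → (118.0429,45.1755) → (118.0429,107.2709). Closed: final G1 returns to the first vertex.

**Shape 3** — `<polyline>` open polyline, stroke `#008000` → cut (S843, F991). Machine vertices: (210.6505,46.8283) → (38.0018,8.1366) → (84.0800,12.5508) → (162.2168,31.9311). Open path.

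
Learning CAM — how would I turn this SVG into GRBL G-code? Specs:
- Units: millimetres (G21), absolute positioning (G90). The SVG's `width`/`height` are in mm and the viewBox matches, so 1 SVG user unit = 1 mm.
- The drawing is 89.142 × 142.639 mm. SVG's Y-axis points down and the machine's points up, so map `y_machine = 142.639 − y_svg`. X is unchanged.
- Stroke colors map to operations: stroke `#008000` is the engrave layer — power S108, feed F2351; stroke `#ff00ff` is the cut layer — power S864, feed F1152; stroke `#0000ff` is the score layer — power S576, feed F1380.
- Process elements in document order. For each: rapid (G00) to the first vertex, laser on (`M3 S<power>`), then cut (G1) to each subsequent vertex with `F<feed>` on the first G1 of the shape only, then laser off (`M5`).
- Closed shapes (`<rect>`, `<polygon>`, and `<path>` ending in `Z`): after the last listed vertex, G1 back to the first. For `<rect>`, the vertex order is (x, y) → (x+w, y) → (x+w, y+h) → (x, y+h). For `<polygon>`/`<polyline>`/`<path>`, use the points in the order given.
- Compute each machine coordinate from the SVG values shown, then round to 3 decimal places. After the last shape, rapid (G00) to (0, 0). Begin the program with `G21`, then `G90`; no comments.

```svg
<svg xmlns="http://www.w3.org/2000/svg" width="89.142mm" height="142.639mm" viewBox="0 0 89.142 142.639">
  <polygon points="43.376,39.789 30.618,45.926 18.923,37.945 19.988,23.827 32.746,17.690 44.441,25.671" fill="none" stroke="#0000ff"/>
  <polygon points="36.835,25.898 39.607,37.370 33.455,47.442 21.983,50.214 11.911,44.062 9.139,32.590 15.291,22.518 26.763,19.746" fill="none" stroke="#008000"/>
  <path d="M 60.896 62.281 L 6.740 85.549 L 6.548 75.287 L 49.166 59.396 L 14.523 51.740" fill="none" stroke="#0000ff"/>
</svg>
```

G21
G90
G00 X43.376 Y102.850
M3 S576
G1 X30.618 Y96.713 F1380
G1 X18.923 Y104.694
G1 X19.988 Y118.812
G1 X32.746 Y124.949
G1 X44.441 Y116.968
G1 X43.376 Y102.850
M5
G00 X36.835 Y116.741
M3 S108
G1 X39.607 Y105.269 F2351
G1 X33.455 Y95.197
G1 X21.983 Y92.425
G1 X11.911 Y98.577
G1 X9.139 Y110.049
G1 X15.291 Y120.121
G1 X26.763 Y122.893
G1 X36.835 Y116.741
M5
G00 X60.896 Y80.358
M3 S576
G1 X6.740 Y57.090 F1380
G1 X6.548 Y67.352
G1 X49.166 Y83.243
G1 X14.523 Y90.899
M5
G00 X0.000 Y0.000

1 u = 1 mm; y_m = 142.639 − y.

[1] `<polygon>` regular polygon, #0000ff→score S576 F1380: (43.376,102.850) → (30.618,96.713) → (18.923,104.694) → (19.988,118.812) → (32.746,124.949) → (44.441,116.968) → (43.376,102.850) (closed)

[2] `<polygon>` regular polygon, #008000→engrave S108 F2351: (36.835,116.741) → (39.607,105.269) → (33.455,95.197) → (21.983,92.425) → (11.911,98.577) → (9.139,110.049) → (15.291,120.121) → (26.763,122.893) → (36.835,116.741) (closed)

[3] `<path>` open polyline, #0000ff→score S576 F1380: (60.896,80.358) → (6.740,57.090) → (6.548,67.352) → (49.166,83.243) → (14.523,90.899)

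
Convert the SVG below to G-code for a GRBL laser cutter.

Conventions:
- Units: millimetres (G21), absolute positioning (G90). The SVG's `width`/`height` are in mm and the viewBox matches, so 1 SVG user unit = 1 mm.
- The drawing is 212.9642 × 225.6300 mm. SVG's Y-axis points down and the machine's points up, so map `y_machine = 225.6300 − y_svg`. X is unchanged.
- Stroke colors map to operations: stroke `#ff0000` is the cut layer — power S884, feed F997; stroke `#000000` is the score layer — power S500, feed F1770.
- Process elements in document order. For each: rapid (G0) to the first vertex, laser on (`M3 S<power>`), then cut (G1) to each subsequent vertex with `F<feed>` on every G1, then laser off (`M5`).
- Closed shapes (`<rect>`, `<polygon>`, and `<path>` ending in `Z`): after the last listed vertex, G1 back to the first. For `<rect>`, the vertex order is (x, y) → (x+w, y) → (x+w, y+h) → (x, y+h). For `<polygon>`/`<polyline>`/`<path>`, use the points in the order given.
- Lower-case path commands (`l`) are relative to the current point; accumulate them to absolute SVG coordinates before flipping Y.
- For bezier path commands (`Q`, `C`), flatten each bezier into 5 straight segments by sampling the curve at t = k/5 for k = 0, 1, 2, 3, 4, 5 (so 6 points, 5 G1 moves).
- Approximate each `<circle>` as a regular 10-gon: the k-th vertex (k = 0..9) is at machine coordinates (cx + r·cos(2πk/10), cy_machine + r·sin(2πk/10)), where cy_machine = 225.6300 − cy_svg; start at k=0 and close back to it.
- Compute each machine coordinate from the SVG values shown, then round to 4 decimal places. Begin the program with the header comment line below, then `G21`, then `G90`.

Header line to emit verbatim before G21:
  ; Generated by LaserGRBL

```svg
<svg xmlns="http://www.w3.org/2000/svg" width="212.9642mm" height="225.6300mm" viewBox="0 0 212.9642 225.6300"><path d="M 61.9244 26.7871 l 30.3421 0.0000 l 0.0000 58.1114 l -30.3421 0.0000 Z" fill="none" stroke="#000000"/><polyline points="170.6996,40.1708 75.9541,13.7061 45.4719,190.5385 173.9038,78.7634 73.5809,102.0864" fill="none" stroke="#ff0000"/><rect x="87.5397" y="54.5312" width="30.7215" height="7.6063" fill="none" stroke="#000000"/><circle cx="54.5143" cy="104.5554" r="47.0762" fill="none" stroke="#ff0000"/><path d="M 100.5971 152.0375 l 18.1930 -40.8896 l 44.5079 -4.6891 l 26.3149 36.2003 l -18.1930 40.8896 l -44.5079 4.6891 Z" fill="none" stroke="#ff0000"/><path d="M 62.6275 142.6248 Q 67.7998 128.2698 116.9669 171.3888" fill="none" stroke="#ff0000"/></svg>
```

viewBox `0 0 212.9642 225.6300` with mm width/height → 1 unit = 1 mm. Flip: y_m = 225.6300 − y_svg.

**Shape 1** — `<path>` rectangle, stroke `#000000` → score (S500, F1770). Machine vertices: (61.9244,198.8429) → (92.2665,198.8429) → (92.2665,140.7315) → (61.9244,140.7315) → (61.9244,198.8429). Closed: final G1 returns to the first vertex.

**Shape 2** — `<polyline>` open polyline, stroke `#ff0000` → cut (S884, F997). Machine vertices: (170.6996,185.4592) → (75.9541,211.9239) → (45.4719,35.0915) → (173.9038,146.8666) → (73.5809,123.5436). Open path.

**Shape 3** — `<rect>` rectangle, stroke `#000000` → score (S500, F1770). Machine vertices: (87.5397,171.0988) → (118.2612,171.0988) → (118.2612,163.4925) → (87.5397,163.4925) → (87.5397,171.0988). Closed: final G1 returns to the first vertex.

**Shape 4** — `<circle>` circle, stroke `#ff0000` → cut (S884, F997). Machine vertices: (101.5905,121.0746) → (92.5997,148.7453) → (69.0616,165.8467) → (39.9670,165.8467) → (16.4289,148.7453) → (7.4381,121.0746) → (16.4289,93.4039) → (39.9670,76.3025) → (69.0616,76.3025) → (92.5997,93.4039) → (101.5905,121.0746). Closed: final G1 returns to the first vertex.

**Shape 5** — `<path>` regular polygon, stroke `#ff0000` → cut (S884, F997). Machine vertices: (100.5971,73.5925) → (118.7901,114.4821) → (163.2980,119.1712) → (189.6129,82.9709) → (171.4199,42.0813) → (126.9120,37.3922) → (100.5971,73.5925). Closed: final G1 returns to the first vertex.

**Shape 6** — `<path>` quadratic bezier, stroke `#ff0000` → cut (S884, F997). Control points (SVG): P0=(62.6275,142.6248), P1=(67.7998,128.2698), P2=(116.9669,171.3888); sampled at t=k/5. Machine vertices: (62.6275,83.0052) → (66.4562,86.4482) → (73.8045,85.2934) → (84.6724,79.5406) → (99.0599,69.1898) → (116.9669,54.2412). Open path.

; Generated by LaserGRBL
G21
G90
G0 X61.9244 Y198.8429
M3 S500
G1 X92.2665 Y198.8429 F1770
G1 X92.2665 Y140.7315 F1770
G1 X61.9244 Y140.7315 F1770
G1 X61.9244 Y198.8429 F1770
M5
G0 X170.6996 Y185.4592
M3 S884
G1 X75.9541 Y211.9239 F997
G1 X45.4719 Y35.0915 F997
G1 X173.9038 Y146.8666 F997
G1 X73.5809 Y123.5436 F997
M5
G0 X87.5397 Y171.0988
M3 S500
G1 X118.2612 Y171.0988 F1770
G1 X118.2612 Y163.4925 F1770
G1 X87.5397 Y163.4925 F1770
G1 X87.5397 Y171.0988 F1770
M5
G0 X101.5905 Y121.0746
M3 S884
G1 X92.5997 Y148.7453 F997
G1 X69.0616 Y165.8467 F997
G1 X39.9670 Y165.8467 F997
G1 X16.4289 Y148.7453 F997
G1 X7.4381 Y121.0746 F997
G1 X16.4289 Y93.4039 F997
G1 X39.9670 Y76.3025 F997
G1 X69.0616 Y76.3025 F997
G1 X92.5997 Y93.4039 F997
G1 X101.5905 Y121.0746 F997
M5
G0 X100.5971 Y73.5925
M3 S884
G1 X118.7901 Y114.4821 F997
G1 X163.2980 Y119.1712 F997
G1 X189.6129 Y82.9709 F997
G1 X171.4199 Y42.0813 F997
G1 X126.9120 Y37.3922 F997
G1 X100.5971 Y73.5925 F997
M5
G0 X62.6275 Y83.0052
M3 S884
G1 X66.4562 Y86.4482 F997
G1 X73.8045 Y85.2934 F997
G1 X84.6724 Y79.5406 F997
G1 X99.0599 Y69.1898 F997
G1 X116.9669 Y54.2412 F997
M5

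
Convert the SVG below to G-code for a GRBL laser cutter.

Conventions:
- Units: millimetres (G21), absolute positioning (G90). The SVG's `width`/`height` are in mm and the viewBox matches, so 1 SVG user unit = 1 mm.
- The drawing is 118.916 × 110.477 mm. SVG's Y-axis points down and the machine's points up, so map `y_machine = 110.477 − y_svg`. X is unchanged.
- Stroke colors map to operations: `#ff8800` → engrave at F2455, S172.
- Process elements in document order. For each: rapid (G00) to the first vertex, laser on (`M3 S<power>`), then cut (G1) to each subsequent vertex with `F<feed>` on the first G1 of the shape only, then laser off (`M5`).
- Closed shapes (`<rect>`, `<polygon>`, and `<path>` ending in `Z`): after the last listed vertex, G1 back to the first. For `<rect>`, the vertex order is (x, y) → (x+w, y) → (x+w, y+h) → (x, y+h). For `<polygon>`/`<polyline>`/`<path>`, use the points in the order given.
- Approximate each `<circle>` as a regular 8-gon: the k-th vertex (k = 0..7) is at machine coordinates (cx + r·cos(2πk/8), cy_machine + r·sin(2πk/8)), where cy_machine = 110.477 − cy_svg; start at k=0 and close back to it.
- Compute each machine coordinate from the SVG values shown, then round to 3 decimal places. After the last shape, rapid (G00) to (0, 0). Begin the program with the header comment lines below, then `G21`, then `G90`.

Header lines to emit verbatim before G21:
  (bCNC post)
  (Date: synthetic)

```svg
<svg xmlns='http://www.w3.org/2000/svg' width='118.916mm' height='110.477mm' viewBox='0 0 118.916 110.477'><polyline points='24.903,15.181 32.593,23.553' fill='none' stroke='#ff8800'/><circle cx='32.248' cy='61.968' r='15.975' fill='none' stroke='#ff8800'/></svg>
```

(bCNC post)
(Date: synthetic)
G21
G90
G00 X24.903 Y95.296
M3 S172
G1 X32.593 Y86.924 F2455
M5
G00 X48.223 Y48.509
M3 S172
G1 X43.544 Y59.805 F2455
G1 X32.248 Y64.484
G1 X20.952 Y59.805
G1 X16.273 Y48.509
G1 X20.952 Y37.213
G1 X32.248 Y32.534
G1 X43.544 Y37.213
G1 X48.223 Y48.509
M5
G00 X0.000 Y0.000

1 u = 1 mm; y_m = 110.477 − y.

[1] `<polyline>` line segment, #ff8800→engrave S172 F2455: (24.903,95.296) → (32.593,86.924)

[2] `<circle>` circle, #ff8800→engrave S172 F2455: (48.223,48.509) → (43.544,59.805) → (32.248,64.484) → (20.952,59.805) → (16.273,48.509) → (20.952,37.213) → (32.248,32.534) → (43.544,37.213) → (48.223,48.509) (closed)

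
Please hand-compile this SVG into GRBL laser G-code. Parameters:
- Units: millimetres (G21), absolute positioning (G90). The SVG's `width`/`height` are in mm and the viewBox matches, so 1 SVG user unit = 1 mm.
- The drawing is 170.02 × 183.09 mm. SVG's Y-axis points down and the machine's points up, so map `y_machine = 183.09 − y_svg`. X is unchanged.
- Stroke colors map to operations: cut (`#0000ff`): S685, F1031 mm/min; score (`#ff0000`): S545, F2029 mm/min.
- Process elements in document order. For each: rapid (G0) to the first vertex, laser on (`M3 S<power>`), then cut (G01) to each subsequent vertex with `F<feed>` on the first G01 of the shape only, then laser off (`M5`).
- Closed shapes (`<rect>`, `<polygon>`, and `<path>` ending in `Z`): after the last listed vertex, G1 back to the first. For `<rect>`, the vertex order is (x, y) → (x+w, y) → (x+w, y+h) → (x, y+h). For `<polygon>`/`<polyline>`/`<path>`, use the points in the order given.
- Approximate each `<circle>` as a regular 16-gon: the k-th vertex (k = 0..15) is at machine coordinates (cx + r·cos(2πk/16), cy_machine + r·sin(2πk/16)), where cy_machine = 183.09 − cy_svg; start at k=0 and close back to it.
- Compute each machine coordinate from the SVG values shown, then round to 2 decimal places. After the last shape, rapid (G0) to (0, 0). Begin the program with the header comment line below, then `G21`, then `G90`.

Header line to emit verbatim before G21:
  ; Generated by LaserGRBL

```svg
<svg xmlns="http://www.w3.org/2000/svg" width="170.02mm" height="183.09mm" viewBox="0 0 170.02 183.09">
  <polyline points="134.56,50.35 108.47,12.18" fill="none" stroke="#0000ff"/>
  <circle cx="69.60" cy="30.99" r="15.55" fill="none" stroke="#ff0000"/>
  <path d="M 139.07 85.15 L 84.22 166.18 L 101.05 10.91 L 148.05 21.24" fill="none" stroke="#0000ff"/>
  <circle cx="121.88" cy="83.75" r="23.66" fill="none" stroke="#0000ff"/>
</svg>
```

; Generated by LaserGRBL
G21
G90
G0 X134.56 Y132.74
M3 S685
G01 X108.47 Y170.91 F1031
M5
G0 X85.15 Y152.10
M3 S545
G01 X83.97 Y158.05 F2029
G01 X80.60 Y163.10
G01 X75.55 Y166.47
G01 X69.60 Y167.65
G01 X63.65 Y166.47
G01 X58.60 Y163.10
G01 X55.23 Y158.05
G01 X54.05 Y152.10
G01 X55.23 Y146.15
G01 X58.60 Y141.10
G01 X63.65 Y137.73
G01 X69.60 Y136.55
G01 X75.55 Y137.73
G01 X80.60 Y141.10
G01 X83.97 Y146.15
G01 X85.15 Y152.10
M5
G0 X139.07 Y97.94
M3 S685
G01 X84.22 Y16.91 F1031
G01 X101.05 Y172.18
G01 X148.05 Y161.85
M5
G0 X145.54 Y99.34
M3 S685
G01 X143.74 Y108.39 F1031
G01 X138.61 Y116.07
G01 X130.93 Y121.20
G01 X121.88 Y123.00
G01 X112.83 Y121.20
G01 X105.15 Y116.07
G01 X100.02 Y108.39
G01 X98.22 Y99.34
G01 X100.02 Y90.29
G01 X105.15 Y82.61
G01 X112.83 Y77.48
G01 X121.88 Y75.68
G01 X130.93 Y77.48
G01 X138.61 Y82.61
G01 X143.74 Y90.29
G01 X145.54 Y99.34
M5
G0 X0.00 Y0.00

Since the viewBox matches the mm dimensions, user units are millimetres directly. The only transform is the Y-flip y_m = 183.09 − y_svg.

Shape 1 is a line segment drawn with `<polyline>`. Its stroke #0000ff means cut at S685, F1031. After flipping Y the toolpath is (134.56,132.74) → (108.47,170.91).

Shape 2 is a circle drawn with `<circle>`. Its stroke #ff0000 means score at S545, F2029. After flipping Y the toolpath is (85.15,152.10) → (83.97,158.05) → (80.60,163.10) → (75.55,166.47) → (69.60,167.65) → (63.65,166.47) → (58.60,163.10) → (55.23,158.05) → (54.05,152.10) → (55.23,146.15) → (58.60,141.10) → (63.65,137.73) → (69.60,136.55) → (75.55,137.73) → (80.60,141.10) → (83.97,146.15) → (85.15,152.10), returning to the start.

Shape 3 is a open polyline drawn with `<path>`. Its stroke #0000ff means cut at S685, F1031. After flipping Y the toolpath is (139.07,97.94) → (84.22,16.91) → (101.05,172.18) → (148.05,161.85).

Shape 4 is a circle drawn with `<circle>`. Its stroke #0000ff means cut at S685, F1031. After flipping Y the toolpath is (145.54,99.34) → (143.74,108.39) → (138.61,116.07) → (130.93,121.20) → (121.88,123.00) → (112.83,121.20) → (105.15,116.07) → (100.02,108.39) → (98.22,99.34) → (100.02,90.29) → (105.15,82.61) → (112.83,77.48) → (121.88,75.68) → (130.93,77.48) → (138.61,82.61) → (143.74,90.29) → (145.54,99.34), returning to the start.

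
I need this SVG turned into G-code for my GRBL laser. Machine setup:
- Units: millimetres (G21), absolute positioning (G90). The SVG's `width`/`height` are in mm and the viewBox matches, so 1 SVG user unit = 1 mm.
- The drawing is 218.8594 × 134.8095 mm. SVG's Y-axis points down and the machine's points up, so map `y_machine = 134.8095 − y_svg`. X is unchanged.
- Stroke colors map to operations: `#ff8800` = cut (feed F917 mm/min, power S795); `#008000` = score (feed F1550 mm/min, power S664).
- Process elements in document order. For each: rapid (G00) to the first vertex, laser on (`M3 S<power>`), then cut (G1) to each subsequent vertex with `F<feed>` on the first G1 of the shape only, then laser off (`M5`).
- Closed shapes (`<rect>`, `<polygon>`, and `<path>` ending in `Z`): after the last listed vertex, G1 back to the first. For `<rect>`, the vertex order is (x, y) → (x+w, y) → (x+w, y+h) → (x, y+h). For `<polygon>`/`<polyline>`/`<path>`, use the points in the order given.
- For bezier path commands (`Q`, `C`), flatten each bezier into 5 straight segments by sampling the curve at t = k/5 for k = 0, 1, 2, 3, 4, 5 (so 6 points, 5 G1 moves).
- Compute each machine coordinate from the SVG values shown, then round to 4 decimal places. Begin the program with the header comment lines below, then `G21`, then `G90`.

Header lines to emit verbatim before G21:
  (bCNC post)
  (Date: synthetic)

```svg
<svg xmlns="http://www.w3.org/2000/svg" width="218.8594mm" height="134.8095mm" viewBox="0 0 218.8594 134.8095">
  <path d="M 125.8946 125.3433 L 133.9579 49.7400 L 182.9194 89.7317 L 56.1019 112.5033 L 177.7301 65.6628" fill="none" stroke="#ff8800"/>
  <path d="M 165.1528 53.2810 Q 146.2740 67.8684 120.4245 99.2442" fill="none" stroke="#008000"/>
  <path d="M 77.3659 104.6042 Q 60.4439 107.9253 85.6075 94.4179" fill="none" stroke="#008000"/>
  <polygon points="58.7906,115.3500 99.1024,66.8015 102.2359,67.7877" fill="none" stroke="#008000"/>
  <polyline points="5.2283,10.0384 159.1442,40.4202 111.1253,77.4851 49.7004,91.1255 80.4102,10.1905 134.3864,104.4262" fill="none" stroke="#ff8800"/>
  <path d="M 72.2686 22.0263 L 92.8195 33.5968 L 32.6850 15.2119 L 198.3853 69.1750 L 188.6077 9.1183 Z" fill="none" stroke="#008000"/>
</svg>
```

viewBox `0 0 218.8594 134.8095` with mm width/height → 1 unit = 1 mm. Flip: y_m = 134.8095 − y_svg.

**Shape 1** — `<path>` open polyline, stroke `#ff8800` → cut (S795, F917). Machine vertices: (125.8946,9.4662) → (133.9579,85.0695) → (182.9194,45.0778) → (56.1019,22.3062) → (177.7301,69.1467). Open path.

**Shape 2** — `<path>` quadratic bezier, stroke `#008000` → score (S664, F1550). Control points (SVG): P0=(165.1528,53.2810), P1=(146.2740,67.8684), P2=(120.4245,99.2442); sampled at t=k/5. Machine vertices: (165.1528,81.5285) → (157.3225,75.0220) → (148.9344,67.1724) → (139.9888,57.9798) → (130.4855,47.4441) → (120.4245,35.5653). Open path.

**Shape 3** — `<path>` quadratic bezier, stroke `#008000` → score (S664, F1550). Control points (SVG): P0=(77.3659,104.6042), P1=(60.4439,107.9253), P2=(85.6075,94.4179); sampled at t=k/5. Machine vertices: (77.3659,30.2053) → (72.2805,29.5500) → (70.5620,30.2410) → (72.2103,32.2782) → (77.2255,35.6618) → (85.6075,40.3916). Open path.

**Shape 4** — `<polygon>` closed polygon, stroke `#008000` → score (S664, F1550). Machine vertices: (58.7906,19.4595) → (99.1024,68.0080) → (102.2359,67.0218) → (58.7906,19.4595). Closed: final G1 returns to the first vertex.

**Shape 5** — `<polyline>` open polyline, stroke `#ff8800` → cut (S795, F917). Machine vertices: (5.2283,124.7711) → (159.1442,94.3893) → (111.1253,57.3244) → (49.7004,43.6840) → (80.4102,124.6190) → (134.3864,30.3833). Open path.

**Shape 6** — `<path>` closed polygon, stroke `#008000` → score (S664, F1550). Machine vertices: (72.2686,112.7832) → (92.8195,101.2127) → (32.6850,119.5976) → (198.3853,65.6345) → (188.6077,125.6912) → (72.2686,112.7832). Closed: final G1 returns to the first vertex.

(bCNC post)
(Date: synthetic)
G21
G90
G00 X125.8946 Y9.4662
M3 S795
G1 X133.9579 Y85.0695 F917
G1 X182.9194 Y45.0778
G1 X56.1019 Y22.3062
G1 X177.7301 Y69.1467
M5
G00 X165.1528 Y81.5285
M3 S664
G1 X157.3225 Y75.0220 F1550
G1 X148.9344 Y67.1724
G1 X139.9888 Y57.9798
G1 X130.4855 Y47.4441
G1 X120.4245 Y35.5653
M5
G00 X77.3659 Y30.2053
M3 S664
G1 X72.2805 Y29.5500 F1550
G1 X70.5620 Y30.2410
G1 X72.2103 Y32.2782
G1 X77.2255 Y35.6618
G1 X85.6075 Y40.3916
M5
G00 X58.7906 Y19.4595
M3 S664
G1 X99.1024 Y68.0080 F1550
G1 X102.2359 Y67.0218
G1 X58.7906 Y19.4595
M5
G00 X5.2283 Y124.7711
M3 S795
G1 X159.1442 Y94.3893 F917
G1 X111.1253 Y57.3244
G1 X49.7004 Y43.6840
G1 X80.4102 Y124.6190
G1 X134.3864 Y30.3833
M5
G00 X72.2686 Y112.7832
M3 S664
G1 X92.8195 Y101.2127 F1550
G1 X32.6850 Y119.5976
G1 X198.3853 Y65.6345
G1 X188.6077 Y125.6912
G1 X72.2686 Y112.7832
M5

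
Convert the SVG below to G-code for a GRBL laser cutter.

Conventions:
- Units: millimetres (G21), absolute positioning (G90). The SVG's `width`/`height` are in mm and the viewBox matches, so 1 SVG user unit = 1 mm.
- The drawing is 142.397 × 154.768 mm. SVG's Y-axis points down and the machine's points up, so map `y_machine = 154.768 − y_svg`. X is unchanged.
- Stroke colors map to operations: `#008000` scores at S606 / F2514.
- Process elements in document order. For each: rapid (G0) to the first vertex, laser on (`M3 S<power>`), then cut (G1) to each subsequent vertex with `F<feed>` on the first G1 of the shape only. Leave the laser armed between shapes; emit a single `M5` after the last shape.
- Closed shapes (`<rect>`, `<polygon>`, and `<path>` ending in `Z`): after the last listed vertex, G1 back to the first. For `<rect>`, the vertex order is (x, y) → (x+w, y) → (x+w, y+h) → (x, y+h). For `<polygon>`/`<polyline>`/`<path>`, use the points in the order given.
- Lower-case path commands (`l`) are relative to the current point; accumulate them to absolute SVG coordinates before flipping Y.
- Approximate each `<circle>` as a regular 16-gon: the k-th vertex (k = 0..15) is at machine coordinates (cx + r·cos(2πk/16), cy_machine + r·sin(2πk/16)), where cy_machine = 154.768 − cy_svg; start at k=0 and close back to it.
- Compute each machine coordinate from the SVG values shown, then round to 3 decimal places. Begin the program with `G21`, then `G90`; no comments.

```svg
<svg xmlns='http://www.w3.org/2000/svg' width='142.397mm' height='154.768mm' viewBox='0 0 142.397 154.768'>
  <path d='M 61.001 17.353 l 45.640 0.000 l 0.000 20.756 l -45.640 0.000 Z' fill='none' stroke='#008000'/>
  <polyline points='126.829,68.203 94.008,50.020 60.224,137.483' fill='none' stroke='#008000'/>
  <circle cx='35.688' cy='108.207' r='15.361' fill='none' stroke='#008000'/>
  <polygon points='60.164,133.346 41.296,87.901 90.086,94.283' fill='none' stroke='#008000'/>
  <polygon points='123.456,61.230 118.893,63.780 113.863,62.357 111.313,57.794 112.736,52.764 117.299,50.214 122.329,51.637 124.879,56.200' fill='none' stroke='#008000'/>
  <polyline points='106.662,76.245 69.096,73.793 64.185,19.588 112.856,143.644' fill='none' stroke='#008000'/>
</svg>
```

G21
G90
G0 X61.001 Y137.415
M3 S606
G1 X106.641 Y137.415 F2514
G1 X106.641 Y116.659
G1 X61.001 Y116.659
G1 X61.001 Y137.415
G0 X126.829 Y86.565
M3 S606
G1 X94.008 Y104.748 F2514
G1 X60.224 Y17.285
G0 X51.049 Y46.561
M3 S606
G1 X49.880 Y52.439 F2514
G1 X46.550 Y57.423
G1 X41.566 Y60.753
G1 X35.688 Y61.922
G1 X29.810 Y60.753
G1 X24.826 Y57.423
G1 X21.496 Y52.439
G1 X20.327 Y46.561
G1 X21.496 Y40.683
G1 X24.826 Y35.699
G1 X29.810 Y32.369
G1 X35.688 Y31.200
G1 X41.566 Y32.369
G1 X46.550 Y35.699
G1 X49.880 Y40.683
G1 X51.049 Y46.561
G0 X60.164 Y21.422
M3 S606
G1 X41.296 Y66.867 F2514
G1 X90.086 Y60.485
G1 X60.164 Y21.422
G0 X123.456 Y93.538
M3 S606
G1 X118.893 Y90.988 F2514
G1 X113.863 Y92.411
G1 X111.313 Y96.974
G1 X112.736 Y102.004
G1 X117.299 Y104.554
G1 X122.329 Y103.131
G1 X124.879 Y98.568
G1 X123.456 Y93.538
G0 X106.662 Y78.523
M3 S606
G1 X69.096 Y80.975 F2514
G1 X64.185 Y135.180
G1 X112.856 Y11.124
M5

Since the viewBox matches the mm dimensions, user units are millimetres directly. The only transform is the Y-flip y_m = 154.768 − y_svg.

Shape 1 is a rectangle drawn with `<path>`. Its stroke #008000 means score at S606, F2514. After flipping Y the toolpath is (61.001,137.415) → (106.641,137.415) → (106.641,116.659) → (61.001,116.659) → (61.001,137.415), returning to the start.

Shape 2 is a open polyline drawn with `<polyline>`. Its stroke #008000 means score at S606, F2514. After flipping Y the toolpath is (126.829,86.565) → (94.008,104.748) → (60.224,17.285).

Shape 3 is a circle drawn with `<circle>`. Its stroke #008000 means score at S606, F2514. After flipping Y the toolpath is (51.049,46.561) → (49.880,52.439) → (46.550,57.423) → (41.566,60.753) → (35.688,61.922) → (29.810,60.753) → (24.826,57.423) → (21.496,52.439) → (20.327,46.561) → (21.496,40.683) → (24.826,35.699) → (29.810,32.369) → (35.688,31.200) → (41.566,32.369) → (46.550,35.699) → (49.880,40.683) → (51.049,46.561), returning to the start.

Shape 4 is a regular polygon drawn with `<polygon>`. Its stroke #008000 means score at S606, F2514. After flipping Y the toolpath is (60.164,21.422) → (41.296,66.867) → (90.086,60.485) → (60.164,21.422), returning to the start.

Shape 5 is a regular polygon drawn with `<polygon>`. Its stroke #008000 means score at S606, F2514. After flipping Y the toolpath is (123.456,93.538) → (118.893,90.988) → (113.863,92.411) → (111.313,96.974) → (112.736,102.004) → (117.299,104.554) → (122.329,103.131) → (124.879,98.568) → (123.456,93.538), returning to the start.

Shape 6 is a open polyline drawn with `<polyline>`. Its stroke #008000 means score at S606, F2514. After flipping Y the toolpath is (106.662,78.523) → (69.096,80.975) → (64.185,135.180) → (112.856,11.124).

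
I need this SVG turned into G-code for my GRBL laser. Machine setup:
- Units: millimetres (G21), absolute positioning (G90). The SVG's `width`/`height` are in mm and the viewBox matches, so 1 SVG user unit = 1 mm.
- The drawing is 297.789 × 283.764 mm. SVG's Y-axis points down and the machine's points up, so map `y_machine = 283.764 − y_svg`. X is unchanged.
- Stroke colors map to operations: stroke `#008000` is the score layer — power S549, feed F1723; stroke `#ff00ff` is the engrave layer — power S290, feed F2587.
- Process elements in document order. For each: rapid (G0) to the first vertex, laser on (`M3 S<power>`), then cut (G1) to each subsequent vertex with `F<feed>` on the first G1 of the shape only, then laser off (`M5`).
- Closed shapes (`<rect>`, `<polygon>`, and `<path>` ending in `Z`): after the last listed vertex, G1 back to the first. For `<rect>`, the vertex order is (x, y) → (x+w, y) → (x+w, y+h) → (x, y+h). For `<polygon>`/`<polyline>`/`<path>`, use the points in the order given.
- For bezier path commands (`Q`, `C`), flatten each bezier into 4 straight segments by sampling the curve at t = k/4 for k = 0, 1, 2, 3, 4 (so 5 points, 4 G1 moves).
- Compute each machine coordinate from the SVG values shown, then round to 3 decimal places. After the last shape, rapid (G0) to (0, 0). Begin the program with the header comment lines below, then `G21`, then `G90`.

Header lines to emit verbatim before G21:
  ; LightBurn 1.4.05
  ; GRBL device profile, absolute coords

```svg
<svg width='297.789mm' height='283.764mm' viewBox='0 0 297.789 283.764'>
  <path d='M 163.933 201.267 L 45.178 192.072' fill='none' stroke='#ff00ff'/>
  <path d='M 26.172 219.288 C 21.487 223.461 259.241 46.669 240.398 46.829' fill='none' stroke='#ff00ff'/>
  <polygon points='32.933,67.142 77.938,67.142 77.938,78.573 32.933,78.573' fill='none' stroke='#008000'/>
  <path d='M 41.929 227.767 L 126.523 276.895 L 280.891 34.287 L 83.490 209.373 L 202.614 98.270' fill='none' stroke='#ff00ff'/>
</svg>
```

; LightBurn 1.4.05
; GRBL device profile, absolute coords
G21
G90
G0 X163.933 Y82.497
M3 S290
G1 X45.178 Y91.692 F2587
M5
G0 X26.172 Y64.476
M3 S290
G1 X60.318 Y89.685 F2587
G1 X138.594 Y149.201
G1 X214.216 Y209.469
G1 X240.398 Y236.935
M5
G0 X32.933 Y216.622
M3 S549
G1 X77.938 Y216.622 F1723
G1 X77.938 Y205.191
G1 X32.933 Y205.191
G1 X32.933 Y216.622
M5
G0 X41.929 Y55.997
M3 S290
G1 X126.523 Y6.869 F2587
G1 X280.891 Y249.477
G1 X83.490 Y74.391
G1 X202.614 Y185.494
M5
G0 X0.000 Y0.000

1 u = 1 mm; y_m = 283.764 − y.

[1] `<path>` line segment, #ff00ff→engrave S290 F2587: (163.933,82.497) → (45.178,91.692)

[2] `<path>` cubic bezier, #ff00ff→engrave S290 F2587: (26.172,64.476) → (60.318,89.685) → (138.594,149.201) → (214.216,209.469) → (240.398,236.935)

[3] `<polygon>` rectangle, #008000→score S549 F1723: (32.933,216.622) → (77.938,216.622) → (77.938,205.191) → (32.933,205.191) → (32.933,216.622) (closed)

[4] `<path>` open polyline, #ff00ff→engrave S290 F2587: (41.929,55.997) → (126.523,6.869) → (280.891,249.477) → (83.490,74.391) → (202.614,185.494)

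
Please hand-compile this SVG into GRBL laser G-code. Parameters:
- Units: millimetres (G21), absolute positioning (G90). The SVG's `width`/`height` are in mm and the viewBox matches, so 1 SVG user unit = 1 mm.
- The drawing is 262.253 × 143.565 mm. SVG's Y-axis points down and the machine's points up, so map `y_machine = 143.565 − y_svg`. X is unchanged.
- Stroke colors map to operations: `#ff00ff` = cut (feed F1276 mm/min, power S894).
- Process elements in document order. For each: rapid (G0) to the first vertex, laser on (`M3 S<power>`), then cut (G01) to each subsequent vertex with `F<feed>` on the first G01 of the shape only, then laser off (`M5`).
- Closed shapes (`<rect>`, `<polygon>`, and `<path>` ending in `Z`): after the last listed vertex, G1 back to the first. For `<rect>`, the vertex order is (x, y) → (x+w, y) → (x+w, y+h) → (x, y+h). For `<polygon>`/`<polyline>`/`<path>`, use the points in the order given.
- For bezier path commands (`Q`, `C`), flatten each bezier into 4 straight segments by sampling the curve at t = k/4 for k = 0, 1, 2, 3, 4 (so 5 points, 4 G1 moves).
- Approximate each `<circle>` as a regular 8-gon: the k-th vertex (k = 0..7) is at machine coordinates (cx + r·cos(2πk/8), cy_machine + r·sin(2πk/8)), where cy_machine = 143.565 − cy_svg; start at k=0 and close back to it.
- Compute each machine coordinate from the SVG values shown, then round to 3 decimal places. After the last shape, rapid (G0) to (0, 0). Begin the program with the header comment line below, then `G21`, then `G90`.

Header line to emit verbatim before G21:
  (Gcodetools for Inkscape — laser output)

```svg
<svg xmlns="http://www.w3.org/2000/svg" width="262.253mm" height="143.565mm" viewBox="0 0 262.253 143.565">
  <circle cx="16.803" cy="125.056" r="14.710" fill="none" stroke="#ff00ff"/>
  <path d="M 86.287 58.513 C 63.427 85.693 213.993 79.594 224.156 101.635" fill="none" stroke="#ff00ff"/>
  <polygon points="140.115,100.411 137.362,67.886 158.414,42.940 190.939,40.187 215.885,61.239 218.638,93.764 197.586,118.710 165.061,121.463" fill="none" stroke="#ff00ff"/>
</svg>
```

viewBox `0 0 262.253 143.565` with mm width/height → 1 unit = 1 mm. Flip: y_m = 143.565 − y_svg.

**Shape 1** — `<circle>` circle, stroke `#ff00ff` → cut (S894, F1276). Machine vertices: (31.513,18.509) → (27.205,28.911) → (16.803,33.219) → (6.401,28.911) → (2.093,18.509) → (6.401,8.107) → (16.803,3.799) → (27.205,8.107) → (31.513,18.509). Closed: final G1 returns to the first vertex.

**Shape 2** — `<path>` cubic bezier, stroke `#ff00ff` → cut (S894, F1276). Control points (SVG): P0=(86.287,58.513), P1=(63.427,85.693), P2=(213.993,79.594), P3=(224.156,101.635); sampled at t=k/4. Machine vertices: (86.287,85.052) → (96.756,69.947) → (142.838,61.564) → (195.112,54.144) → (224.156,41.930). Open path.

**Shape 3** — `<polygon>` regular polygon, stroke `#ff00ff` → cut (S894, F1276). Machine vertices: (140.115,43.154) → (137.362,75.679) → (158.414,100.625) → (190.939,103.378) → (215.885,82.326) → (218.638,49.801) → (197.586,24.855) → (165.061,22.102) → (140.115,43.154). Closed: final G1 returns to the first vertex.

(Gcodetools for Inkscape — laser output)
G21
G90
G0 X31.513 Y18.509
M3 S894
G01 X27.205 Y28.911 F1276
G01 X16.803 Y33.219
G01 X6.401 Y28.911
G01 X2.093 Y18.509
G01 X6.401 Y8.107
G01 X16.803 Y3.799
G01 X27.205 Y8.107
G01 X31.513 Y18.509
M5
G0 X86.287 Y85.052
M3 S894
G01 X96.756 Y69.947 F1276
G01 X142.838 Y61.564
G01 X195.112 Y54.144
G01 X224.156 Y41.930
M5
G0 X140.115 Y43.154
M3 S894
G01 X137.362 Y75.679 F1276
G01 X158.414 Y100.625
G01 X190.939 Y103.378
G01 X215.885 Y82.326
G01 X218.638 Y49.801
G01 X197.586 Y24.855
G01 X165.061 Y22.102
G01 X140.115 Y43.154
M5
G0 X0.000 Y0.000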